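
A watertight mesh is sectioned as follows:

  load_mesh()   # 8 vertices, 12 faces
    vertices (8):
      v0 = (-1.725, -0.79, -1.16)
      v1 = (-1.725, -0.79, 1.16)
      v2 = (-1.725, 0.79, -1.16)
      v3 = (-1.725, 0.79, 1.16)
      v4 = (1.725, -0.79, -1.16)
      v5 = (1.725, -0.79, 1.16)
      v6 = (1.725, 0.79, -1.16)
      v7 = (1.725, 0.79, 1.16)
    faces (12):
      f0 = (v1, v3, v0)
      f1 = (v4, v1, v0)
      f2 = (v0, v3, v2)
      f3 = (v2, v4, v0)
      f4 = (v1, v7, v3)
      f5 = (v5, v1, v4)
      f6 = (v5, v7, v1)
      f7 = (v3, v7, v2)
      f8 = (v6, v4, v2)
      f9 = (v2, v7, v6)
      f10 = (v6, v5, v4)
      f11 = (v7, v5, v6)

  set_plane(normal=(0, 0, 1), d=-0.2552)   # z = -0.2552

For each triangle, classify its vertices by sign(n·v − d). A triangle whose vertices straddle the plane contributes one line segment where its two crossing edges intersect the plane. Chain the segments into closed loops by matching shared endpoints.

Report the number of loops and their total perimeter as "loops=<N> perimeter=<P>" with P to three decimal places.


Straddling triangles (8 of 12):
  (v1,v3,v0) [++-] → (-1.725, -0.1738, -0.2552)–(-1.725, -0.79, -0.2552)  len=0.6162
  (v4,v1,v0) [-+-] → (0.3795, -0.79, -0.2552)–(-1.725, -0.79, -0.2552)  len=2.1045
  (v0,v3,v2) [-+-] → (-1.725, -0.1738, -0.2552)–(-1.725, 0.79, -0.2552)  len=0.9638
  (v5,v1,v4) [++-] → (0.3795, -0.79, -0.2552)–(1.725, -0.79, -0.2552)  len=1.3455
  (v3,v7,v2) [++-] → (-0.3795, 0.79, -0.2552)–(-1.725, 0.79, -0.2552)  len=1.3455
  (v2,v7,v6) [-+-] → (-0.3795, 0.79, -0.2552)–(1.725, 0.79, -0.2552)  len=2.1045
  (v6,v5,v4) [-+-] → (1.725, 0.1738, -0.2552)–(1.725, -0.79, -0.2552)  len=0.9638
  (v7,v5,v6) [++-] → (1.725, 0.1738, -0.2552)–(1.725, 0.79, -0.2552)  len=0.6162

Chained into 1 loop(s):
  loop 1: 8 segments, perimeter = 10.0600
Total perimeter = 10.060

loops=1 perimeter=10.060


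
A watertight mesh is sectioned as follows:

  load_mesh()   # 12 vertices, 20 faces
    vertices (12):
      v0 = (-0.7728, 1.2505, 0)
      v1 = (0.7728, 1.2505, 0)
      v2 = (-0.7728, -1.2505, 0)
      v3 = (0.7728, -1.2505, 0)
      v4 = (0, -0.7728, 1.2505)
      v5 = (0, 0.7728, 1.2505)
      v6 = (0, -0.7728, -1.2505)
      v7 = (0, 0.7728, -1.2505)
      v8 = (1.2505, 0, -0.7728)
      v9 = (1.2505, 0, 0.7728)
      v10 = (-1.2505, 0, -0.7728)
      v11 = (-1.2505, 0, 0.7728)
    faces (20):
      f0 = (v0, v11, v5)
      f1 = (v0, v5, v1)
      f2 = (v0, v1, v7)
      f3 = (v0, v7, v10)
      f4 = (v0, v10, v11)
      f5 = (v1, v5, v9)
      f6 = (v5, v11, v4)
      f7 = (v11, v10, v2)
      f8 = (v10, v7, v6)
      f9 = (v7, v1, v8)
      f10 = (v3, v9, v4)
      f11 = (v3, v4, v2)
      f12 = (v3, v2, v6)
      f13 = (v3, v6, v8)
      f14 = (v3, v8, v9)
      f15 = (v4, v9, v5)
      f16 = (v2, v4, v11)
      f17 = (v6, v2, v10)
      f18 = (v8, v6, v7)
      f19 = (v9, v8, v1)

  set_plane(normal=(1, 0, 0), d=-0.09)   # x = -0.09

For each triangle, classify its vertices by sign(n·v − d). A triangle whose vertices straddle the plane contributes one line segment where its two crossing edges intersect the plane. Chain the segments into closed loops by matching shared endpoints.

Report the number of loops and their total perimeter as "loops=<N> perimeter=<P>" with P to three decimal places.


Straddling triangles (10 of 20):
  (v0,v11,v5) [--+] → (-0.09, 0.717181, 1.21612)–(-0.09, 0.828433, 1.10487)  len=0.1573
  (v0,v5,v1) [-++] → (-0.09, 0.828433, 1.10487)–(-0.09, 1.2505, 0)  len=1.1827
  (v0,v1,v7) [-++] → (-0.09, 1.2505, 0)–(-0.09, 0.828433, -1.10487)  len=1.1827
  (v0,v7,v10) [-+-] → (-0.09, 0.828433, -1.10487)–(-0.09, 0.717181, -1.21612)  len=0.1573
  (v5,v11,v4) [+-+] → (-0.09, 0.717181, 1.21612)–(-0.09, -0.717181, 1.21612)  len=1.4344
  (v10,v7,v6) [-++] → (-0.09, 0.717181, -1.21612)–(-0.09, -0.717181, -1.21612)  len=1.4344
  (v3,v4,v2) [++-] → (-0.09, -0.828433, 1.10487)–(-0.09, -1.2505, 0)  len=1.1827
  (v3,v2,v6) [+-+] → (-0.09, -1.2505, 0)–(-0.09, -0.828433, -1.10487)  len=1.1827
  (v2,v4,v11) [-+-] → (-0.09, -0.828433, 1.10487)–(-0.09, -0.717181, 1.21612)  len=0.1573
  (v6,v2,v10) [+--] → (-0.09, -0.828433, -1.10487)–(-0.09, -0.717181, -1.21612)  len=0.1573

Chained into 1 loop(s):
  loop 1: 10 segments, perimeter = 8.2290
Total perimeter = 8.229

loops=1 perimeter=8.229


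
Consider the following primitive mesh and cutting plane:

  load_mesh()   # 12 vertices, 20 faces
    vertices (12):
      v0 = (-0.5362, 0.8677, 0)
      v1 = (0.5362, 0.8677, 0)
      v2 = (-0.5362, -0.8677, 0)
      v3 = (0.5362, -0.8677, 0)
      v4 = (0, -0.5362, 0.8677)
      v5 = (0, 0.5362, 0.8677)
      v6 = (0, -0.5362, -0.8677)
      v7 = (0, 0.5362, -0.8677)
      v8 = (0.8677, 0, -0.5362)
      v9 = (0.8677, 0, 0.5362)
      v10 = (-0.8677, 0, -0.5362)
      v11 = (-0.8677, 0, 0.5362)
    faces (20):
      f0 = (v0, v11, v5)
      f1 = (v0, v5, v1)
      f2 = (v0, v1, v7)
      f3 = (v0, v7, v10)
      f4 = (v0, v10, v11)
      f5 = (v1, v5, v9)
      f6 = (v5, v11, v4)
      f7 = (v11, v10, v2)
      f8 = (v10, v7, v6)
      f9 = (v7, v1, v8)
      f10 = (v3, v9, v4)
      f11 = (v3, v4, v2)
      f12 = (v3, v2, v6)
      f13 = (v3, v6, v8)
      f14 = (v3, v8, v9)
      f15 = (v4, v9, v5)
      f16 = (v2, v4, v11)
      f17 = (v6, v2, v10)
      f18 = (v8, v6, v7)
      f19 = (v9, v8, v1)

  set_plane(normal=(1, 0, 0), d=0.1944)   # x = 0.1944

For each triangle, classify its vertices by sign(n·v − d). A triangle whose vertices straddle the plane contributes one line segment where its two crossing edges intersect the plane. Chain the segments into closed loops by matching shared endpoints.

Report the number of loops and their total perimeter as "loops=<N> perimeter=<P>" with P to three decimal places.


Straddling triangles (10 of 20):
  (v0,v5,v1) [--+] → (0.1944, 0.656386, 0.553114)–(0.1944, 0.8677, 0)  len=0.5921
  (v0,v1,v7) [-+-] → (0.1944, 0.8677, 0)–(0.1944, 0.656386, -0.553114)  len=0.5921
  (v1,v5,v9) [+-+] → (0.1944, 0.656386, 0.553114)–(0.1944, 0.416069, 0.793431)  len=0.3399
  (v7,v1,v8) [-++] → (0.1944, 0.656386, -0.553114)–(0.1944, 0.416069, -0.793431)  len=0.3399
  (v3,v9,v4) [++-] → (0.1944, -0.416069, 0.793431)–(0.1944, -0.656386, 0.553114)  len=0.3399
  (v3,v4,v2) [+--] → (0.1944, -0.656386, 0.553114)–(0.1944, -0.8677, 0)  len=0.5921
  (v3,v2,v6) [+--] → (0.1944, -0.8677, 0)–(0.1944, -0.656386, -0.553114)  len=0.5921
  (v3,v6,v8) [+-+] → (0.1944, -0.656386, -0.553114)–(0.1944, -0.416069, -0.793431)  len=0.3399
  (v4,v9,v5) [-+-] → (0.1944, -0.416069, 0.793431)–(0.1944, 0.416069, 0.793431)  len=0.8321
  (v8,v6,v7) [+--] → (0.1944, -0.416069, -0.793431)–(0.1944, 0.416069, -0.793431)  len=0.8321

Chained into 1 loop(s):
  loop 1: 10 segments, perimeter = 5.3921
Total perimeter = 5.392

loops=1 perimeter=5.392


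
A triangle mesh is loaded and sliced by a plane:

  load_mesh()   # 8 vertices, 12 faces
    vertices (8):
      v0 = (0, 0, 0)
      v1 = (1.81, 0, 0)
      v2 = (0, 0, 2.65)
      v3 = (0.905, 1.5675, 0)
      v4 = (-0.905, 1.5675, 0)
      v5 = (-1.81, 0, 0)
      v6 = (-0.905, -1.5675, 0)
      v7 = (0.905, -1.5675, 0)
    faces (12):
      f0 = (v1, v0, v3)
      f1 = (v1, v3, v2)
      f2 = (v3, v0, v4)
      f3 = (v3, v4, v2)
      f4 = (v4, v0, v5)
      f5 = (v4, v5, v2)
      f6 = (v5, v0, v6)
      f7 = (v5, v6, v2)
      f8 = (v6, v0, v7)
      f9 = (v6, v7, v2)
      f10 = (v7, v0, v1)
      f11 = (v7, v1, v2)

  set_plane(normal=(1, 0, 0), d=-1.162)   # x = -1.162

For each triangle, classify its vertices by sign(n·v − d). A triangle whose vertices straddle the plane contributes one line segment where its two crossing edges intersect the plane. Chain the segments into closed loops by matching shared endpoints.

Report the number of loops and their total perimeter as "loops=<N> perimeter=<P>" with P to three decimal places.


loops=1 perimeter=5.184

Straddling triangles (4 of 12):
  (v4,v0,v5) [++-] → (-1.162, 0, 0)–(-1.162, 1.12236, 0)  len=1.1224
  (v4,v5,v2) [+-+] → (-1.162, 1.12236, 0)–(-1.162, 0, 0.948729)  len=1.4696
  (v5,v0,v6) [-++] → (-1.162, 0, 0)–(-1.162, -1.12236, 0)  len=1.1224
  (v5,v6,v2) [-++] → (-1.162, -1.12236, 0)–(-1.162, 0, 0.948729)  len=1.4696

Chained into 1 loop(s):
  loop 1: 4 segments, perimeter = 5.1840
Total perimeter = 5.184


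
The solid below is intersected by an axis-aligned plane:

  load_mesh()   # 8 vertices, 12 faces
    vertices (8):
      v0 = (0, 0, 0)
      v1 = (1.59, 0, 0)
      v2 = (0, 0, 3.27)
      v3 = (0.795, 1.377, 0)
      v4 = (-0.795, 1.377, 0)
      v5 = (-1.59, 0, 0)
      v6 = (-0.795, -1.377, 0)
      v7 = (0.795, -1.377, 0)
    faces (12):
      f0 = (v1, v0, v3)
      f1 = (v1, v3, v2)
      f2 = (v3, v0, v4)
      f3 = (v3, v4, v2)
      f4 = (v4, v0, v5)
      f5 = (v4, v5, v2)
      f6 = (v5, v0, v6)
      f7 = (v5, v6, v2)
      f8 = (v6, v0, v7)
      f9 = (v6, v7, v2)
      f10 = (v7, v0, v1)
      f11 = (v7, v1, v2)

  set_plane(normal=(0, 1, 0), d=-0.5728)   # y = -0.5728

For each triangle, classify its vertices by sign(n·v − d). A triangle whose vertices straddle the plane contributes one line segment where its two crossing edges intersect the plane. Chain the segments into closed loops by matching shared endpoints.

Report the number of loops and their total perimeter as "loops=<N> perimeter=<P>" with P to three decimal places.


Straddling triangles (6 of 12):
  (v5,v0,v6) [++-] → (-0.330702, -0.5728, 0)–(-1.2593, -0.5728, 0)  len=0.9286
  (v5,v6,v2) [+-+] → (-1.2593, -0.5728, 0)–(-0.330702, -0.5728, 1.90976)  len=2.1235
  (v6,v0,v7) [-+-] → (-0.330702, -0.5728, 0)–(0.330702, -0.5728, 0)  len=0.6614
  (v6,v7,v2) [--+] → (0.330702, -0.5728, 1.90976)–(-0.330702, -0.5728, 1.90976)  len=0.6614
  (v7,v0,v1) [-++] → (0.330702, -0.5728, 0)–(1.2593, -0.5728, 0)  len=0.9286
  (v7,v1,v2) [-++] → (1.2593, -0.5728, 0)–(0.330702, -0.5728, 1.90976)  len=2.1235

Chained into 1 loop(s):
  loop 1: 6 segments, perimeter = 7.4271
Total perimeter = 7.427

loops=1 perimeter=7.427


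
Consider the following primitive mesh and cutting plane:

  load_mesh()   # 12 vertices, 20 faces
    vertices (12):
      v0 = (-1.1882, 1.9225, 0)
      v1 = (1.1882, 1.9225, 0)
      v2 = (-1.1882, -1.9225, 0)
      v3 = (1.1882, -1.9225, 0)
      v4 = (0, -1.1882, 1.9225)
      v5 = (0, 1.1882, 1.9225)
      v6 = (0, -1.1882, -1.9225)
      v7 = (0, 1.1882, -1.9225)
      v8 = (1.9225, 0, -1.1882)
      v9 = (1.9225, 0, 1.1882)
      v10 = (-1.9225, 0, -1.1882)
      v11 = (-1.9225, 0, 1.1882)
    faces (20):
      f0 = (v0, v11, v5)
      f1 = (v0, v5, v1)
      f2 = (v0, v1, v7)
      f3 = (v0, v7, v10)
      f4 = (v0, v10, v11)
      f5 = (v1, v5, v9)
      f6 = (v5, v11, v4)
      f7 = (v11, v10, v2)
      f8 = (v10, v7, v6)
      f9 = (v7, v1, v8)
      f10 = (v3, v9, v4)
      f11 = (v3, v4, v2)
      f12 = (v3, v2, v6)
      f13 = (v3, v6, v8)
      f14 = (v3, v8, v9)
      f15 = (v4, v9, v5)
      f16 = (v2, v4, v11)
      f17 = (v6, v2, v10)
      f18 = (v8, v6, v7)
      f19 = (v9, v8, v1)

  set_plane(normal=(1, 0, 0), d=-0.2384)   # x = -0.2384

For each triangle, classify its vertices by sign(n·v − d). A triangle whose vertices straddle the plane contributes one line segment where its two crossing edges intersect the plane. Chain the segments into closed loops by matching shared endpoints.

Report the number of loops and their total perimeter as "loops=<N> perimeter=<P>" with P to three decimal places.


loops=1 perimeter=12.411

Straddling triangles (10 of 20):
  (v0,v11,v5) [--+] → (-0.2384, 1.04086, 1.83144)–(-0.2384, 1.33553, 1.53677)  len=0.4167
  (v0,v5,v1) [-++] → (-0.2384, 1.33553, 1.53677)–(-0.2384, 1.9225, 0)  len=1.6451
  (v0,v1,v7) [-++] → (-0.2384, 1.9225, 0)–(-0.2384, 1.33553, -1.53677)  len=1.6451
  (v0,v7,v10) [-+-] → (-0.2384, 1.33553, -1.53677)–(-0.2384, 1.04086, -1.83144)  len=0.4167
  (v5,v11,v4) [+-+] → (-0.2384, 1.04086, 1.83144)–(-0.2384, -1.04086, 1.83144)  len=2.0817
  (v10,v7,v6) [-++] → (-0.2384, 1.04086, -1.83144)–(-0.2384, -1.04086, -1.83144)  len=2.0817
  (v3,v4,v2) [++-] → (-0.2384, -1.33553, 1.53677)–(-0.2384, -1.9225, 0)  len=1.6451
  (v3,v2,v6) [+-+] → (-0.2384, -1.9225, 0)–(-0.2384, -1.33553, -1.53677)  len=1.6451
  (v2,v4,v11) [-+-] → (-0.2384, -1.33553, 1.53677)–(-0.2384, -1.04086, 1.83144)  len=0.4167
  (v6,v2,v10) [+--] → (-0.2384, -1.33553, -1.53677)–(-0.2384, -1.04086, -1.83144)  len=0.4167

Chained into 1 loop(s):
  loop 1: 10 segments, perimeter = 12.4106
Total perimeter = 12.411


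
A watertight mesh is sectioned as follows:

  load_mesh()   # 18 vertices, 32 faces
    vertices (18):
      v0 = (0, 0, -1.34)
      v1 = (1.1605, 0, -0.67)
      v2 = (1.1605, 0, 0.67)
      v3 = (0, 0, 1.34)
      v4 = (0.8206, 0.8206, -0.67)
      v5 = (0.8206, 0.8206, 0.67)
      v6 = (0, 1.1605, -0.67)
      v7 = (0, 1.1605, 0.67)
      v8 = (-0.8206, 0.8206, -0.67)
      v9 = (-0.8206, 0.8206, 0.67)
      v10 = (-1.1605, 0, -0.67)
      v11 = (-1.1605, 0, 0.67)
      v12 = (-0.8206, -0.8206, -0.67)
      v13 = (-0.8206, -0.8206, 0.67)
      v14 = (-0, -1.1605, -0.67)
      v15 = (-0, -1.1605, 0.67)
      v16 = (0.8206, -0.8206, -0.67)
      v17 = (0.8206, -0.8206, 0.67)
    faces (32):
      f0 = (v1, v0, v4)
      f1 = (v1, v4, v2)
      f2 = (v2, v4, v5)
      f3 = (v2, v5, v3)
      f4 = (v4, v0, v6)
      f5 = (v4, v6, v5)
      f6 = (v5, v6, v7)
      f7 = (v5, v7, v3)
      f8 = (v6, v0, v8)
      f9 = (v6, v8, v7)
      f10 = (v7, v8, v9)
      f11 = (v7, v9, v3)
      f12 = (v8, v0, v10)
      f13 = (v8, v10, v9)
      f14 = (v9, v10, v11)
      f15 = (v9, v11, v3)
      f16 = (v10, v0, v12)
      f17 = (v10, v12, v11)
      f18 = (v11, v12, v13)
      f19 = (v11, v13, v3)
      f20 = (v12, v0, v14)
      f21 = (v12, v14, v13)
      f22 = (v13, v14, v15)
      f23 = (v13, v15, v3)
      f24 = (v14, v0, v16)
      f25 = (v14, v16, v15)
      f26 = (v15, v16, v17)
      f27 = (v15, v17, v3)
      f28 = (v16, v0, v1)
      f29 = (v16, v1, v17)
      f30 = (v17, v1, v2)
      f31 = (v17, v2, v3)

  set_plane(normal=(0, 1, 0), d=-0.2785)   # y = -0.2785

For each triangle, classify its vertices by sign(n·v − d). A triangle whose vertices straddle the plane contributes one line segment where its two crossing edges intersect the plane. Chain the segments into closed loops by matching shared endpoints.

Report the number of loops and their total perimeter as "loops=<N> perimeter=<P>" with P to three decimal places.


Straddling triangles (12 of 32):
  (v10,v0,v12) [++-] → (-0.2785, -0.2785, -1.11261)–(-1.04514, -0.2785, -0.67)  len=0.8852
  (v10,v12,v11) [+-+] → (-1.04514, -0.2785, -0.67)–(-1.04514, -0.2785, 0.215223)  len=0.8852
  (v11,v12,v13) [+--] → (-1.04514, -0.2785, 0.215223)–(-1.04514, -0.2785, 0.67)  len=0.4548
  (v11,v13,v3) [+-+] → (-1.04514, -0.2785, 0.67)–(-0.2785, -0.2785, 1.11261)  len=0.8852
  (v12,v0,v14) [-+-] → (-0.2785, -0.2785, -1.11261)–(0, -0.2785, -1.17921)  len=0.2864
  (v13,v15,v3) [--+] → (0, -0.2785, 1.17921)–(-0.2785, -0.2785, 1.11261)  len=0.2864
  (v14,v0,v16) [-+-] → (0, -0.2785, -1.17921)–(0.2785, -0.2785, -1.11261)  len=0.2864
  (v15,v17,v3) [--+] → (0.2785, -0.2785, 1.11261)–(0, -0.2785, 1.17921)  len=0.2864
  (v16,v0,v1) [-++] → (0.2785, -0.2785, -1.11261)–(1.04514, -0.2785, -0.67)  len=0.8852
  (v16,v1,v17) [-+-] → (1.04514, -0.2785, -0.67)–(1.04514, -0.2785, -0.215223)  len=0.4548
  (v17,v1,v2) [-++] → (1.04514, -0.2785, -0.215223)–(1.04514, -0.2785, 0.67)  len=0.8852
  (v17,v2,v3) [-++] → (1.04514, -0.2785, 0.67)–(0.2785, -0.2785, 1.11261)  len=0.8852

Chained into 1 loop(s):
  loop 1: 12 segments, perimeter = 7.3664
Total perimeter = 7.366

loops=1 perimeter=7.366


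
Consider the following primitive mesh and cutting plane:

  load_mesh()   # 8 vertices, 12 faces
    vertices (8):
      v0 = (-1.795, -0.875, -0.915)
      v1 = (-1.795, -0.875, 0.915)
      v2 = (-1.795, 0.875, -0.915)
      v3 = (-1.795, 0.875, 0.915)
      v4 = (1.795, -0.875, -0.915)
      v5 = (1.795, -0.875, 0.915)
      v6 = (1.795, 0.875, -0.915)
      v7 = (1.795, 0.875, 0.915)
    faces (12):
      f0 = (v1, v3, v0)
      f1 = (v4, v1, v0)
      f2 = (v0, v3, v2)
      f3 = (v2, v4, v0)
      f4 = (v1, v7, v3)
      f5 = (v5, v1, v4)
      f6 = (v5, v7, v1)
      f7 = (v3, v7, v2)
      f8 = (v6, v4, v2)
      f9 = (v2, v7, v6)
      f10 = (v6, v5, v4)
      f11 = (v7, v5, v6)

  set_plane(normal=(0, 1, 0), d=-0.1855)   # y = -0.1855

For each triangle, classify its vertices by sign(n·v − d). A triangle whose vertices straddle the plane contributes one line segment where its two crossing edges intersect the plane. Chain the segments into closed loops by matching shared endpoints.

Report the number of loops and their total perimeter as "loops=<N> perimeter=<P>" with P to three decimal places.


loops=1 perimeter=10.840

Straddling triangles (8 of 12):
  (v1,v3,v0) [-+-] → (-1.795, -0.1855, 0.915)–(-1.795, -0.1855, -0.19398)  len=1.1090
  (v0,v3,v2) [-++] → (-1.795, -0.1855, -0.19398)–(-1.795, -0.1855, -0.915)  len=0.7210
  (v2,v4,v0) [+--] → (0.38054, -0.1855, -0.915)–(-1.795, -0.1855, -0.915)  len=2.1755
  (v1,v7,v3) [-++] → (-0.38054, -0.1855, 0.915)–(-1.795, -0.1855, 0.915)  len=1.4145
  (v5,v7,v1) [-+-] → (1.795, -0.1855, 0.915)–(-0.38054, -0.1855, 0.915)  len=2.1755
  (v6,v4,v2) [+-+] → (1.795, -0.1855, -0.915)–(0.38054, -0.1855, -0.915)  len=1.4145
  (v6,v5,v4) [+--] → (1.795, -0.1855, 0.19398)–(1.795, -0.1855, -0.915)  len=1.1090
  (v7,v5,v6) [+-+] → (1.795, -0.1855, 0.915)–(1.795, -0.1855, 0.19398)  len=0.7210

Chained into 1 loop(s):
  loop 1: 8 segments, perimeter = 10.8400
Total perimeter = 10.840


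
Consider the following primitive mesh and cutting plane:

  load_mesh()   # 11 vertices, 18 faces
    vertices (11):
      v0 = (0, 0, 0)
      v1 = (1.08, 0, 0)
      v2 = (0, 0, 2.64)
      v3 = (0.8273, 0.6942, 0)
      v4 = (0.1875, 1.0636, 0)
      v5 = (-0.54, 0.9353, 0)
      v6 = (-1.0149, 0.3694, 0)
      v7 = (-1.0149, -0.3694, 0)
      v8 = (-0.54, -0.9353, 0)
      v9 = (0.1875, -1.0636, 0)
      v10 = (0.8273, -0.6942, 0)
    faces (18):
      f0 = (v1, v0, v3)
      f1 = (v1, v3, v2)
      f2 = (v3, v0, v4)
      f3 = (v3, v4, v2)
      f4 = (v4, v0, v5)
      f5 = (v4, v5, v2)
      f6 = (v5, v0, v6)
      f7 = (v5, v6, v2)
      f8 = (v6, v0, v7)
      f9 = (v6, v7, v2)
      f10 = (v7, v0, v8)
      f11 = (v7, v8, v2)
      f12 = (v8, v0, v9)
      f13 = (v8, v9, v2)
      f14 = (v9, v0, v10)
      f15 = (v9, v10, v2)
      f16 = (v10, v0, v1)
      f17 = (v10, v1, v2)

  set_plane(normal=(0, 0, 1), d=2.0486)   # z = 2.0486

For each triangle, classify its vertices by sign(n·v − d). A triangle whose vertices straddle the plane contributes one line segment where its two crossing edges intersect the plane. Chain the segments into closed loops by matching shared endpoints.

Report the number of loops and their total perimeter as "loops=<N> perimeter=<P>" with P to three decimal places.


Straddling triangles (9 of 18):
  (v1,v3,v2) [--+] → (0.185328, 0.155511, 2.0486)–(0.241936, 0, 2.0486)  len=0.1655
  (v3,v4,v2) [--+] → (0.0420028, 0.238263, 2.0486)–(0.185328, 0.155511, 2.0486)  len=0.1655
  (v4,v5,v2) [--+] → (-0.120968, 0.209521, 2.0486)–(0.0420028, 0.238263, 2.0486)  len=0.1655
  (v5,v6,v2) [--+] → (-0.227353, 0.0827512, 2.0486)–(-0.120968, 0.209521, 2.0486)  len=0.1655
  (v6,v7,v2) [--+] → (-0.227353, -0.0827512, 2.0486)–(-0.227353, 0.0827512, 2.0486)  len=0.1655
  (v7,v8,v2) [--+] → (-0.120968, -0.209521, 2.0486)–(-0.227353, -0.0827512, 2.0486)  len=0.1655
  (v8,v9,v2) [--+] → (0.0420028, -0.238263, 2.0486)–(-0.120968, -0.209521, 2.0486)  len=0.1655
  (v9,v10,v2) [--+] → (0.185328, -0.155511, 2.0486)–(0.0420028, -0.238263, 2.0486)  len=0.1655
  (v10,v1,v2) [--+] → (0.241936, 0, 2.0486)–(0.185328, -0.155511, 2.0486)  len=0.1655

Chained into 1 loop(s):
  loop 1: 9 segments, perimeter = 1.4894
Total perimeter = 1.489

loops=1 perimeter=1.489


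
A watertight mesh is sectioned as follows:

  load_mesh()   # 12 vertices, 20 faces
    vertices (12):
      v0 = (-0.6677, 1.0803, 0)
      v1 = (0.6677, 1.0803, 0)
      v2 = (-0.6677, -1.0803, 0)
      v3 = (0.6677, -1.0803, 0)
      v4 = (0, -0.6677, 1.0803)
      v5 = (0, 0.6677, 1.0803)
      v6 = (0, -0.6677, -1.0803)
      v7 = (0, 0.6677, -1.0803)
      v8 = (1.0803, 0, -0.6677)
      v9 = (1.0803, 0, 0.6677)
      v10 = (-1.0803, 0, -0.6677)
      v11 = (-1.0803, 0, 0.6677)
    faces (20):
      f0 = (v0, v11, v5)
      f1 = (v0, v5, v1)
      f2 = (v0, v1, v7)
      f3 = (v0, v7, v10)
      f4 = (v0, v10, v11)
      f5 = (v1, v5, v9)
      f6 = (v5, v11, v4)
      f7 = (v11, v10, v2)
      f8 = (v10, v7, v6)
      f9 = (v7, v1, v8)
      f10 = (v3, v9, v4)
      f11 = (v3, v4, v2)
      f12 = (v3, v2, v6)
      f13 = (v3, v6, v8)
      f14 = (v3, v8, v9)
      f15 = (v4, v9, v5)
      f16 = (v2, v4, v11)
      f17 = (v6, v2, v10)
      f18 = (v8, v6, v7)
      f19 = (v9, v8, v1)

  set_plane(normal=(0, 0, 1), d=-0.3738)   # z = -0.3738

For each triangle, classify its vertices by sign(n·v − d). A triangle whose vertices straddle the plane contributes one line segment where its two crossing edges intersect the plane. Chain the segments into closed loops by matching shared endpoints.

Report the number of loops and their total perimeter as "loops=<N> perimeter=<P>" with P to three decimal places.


loops=1 perimeter=6.396

Straddling triangles (10 of 20):
  (v0,v1,v7) [++-] → (0.436666, 0.937534, -0.3738)–(-0.436666, 0.937534, -0.3738)  len=0.8733
  (v0,v7,v10) [+--] → (-0.436666, 0.937534, -0.3738)–(-0.898687, 0.475513, -0.3738)  len=0.6534
  (v0,v10,v11) [+-+] → (-0.898687, 0.475513, -0.3738)–(-1.0803, 0, -0.3738)  len=0.5090
  (v11,v10,v2) [+-+] → (-1.0803, 0, -0.3738)–(-0.898687, -0.475513, -0.3738)  len=0.5090
  (v7,v1,v8) [-+-] → (0.436666, 0.937534, -0.3738)–(0.898687, 0.475513, -0.3738)  len=0.6534
  (v3,v2,v6) [++-] → (-0.436666, -0.937534, -0.3738)–(0.436666, -0.937534, -0.3738)  len=0.8733
  (v3,v6,v8) [+--] → (0.436666, -0.937534, -0.3738)–(0.898687, -0.475513, -0.3738)  len=0.6534
  (v3,v8,v9) [+-+] → (0.898687, -0.475513, -0.3738)–(1.0803, 0, -0.3738)  len=0.5090
  (v6,v2,v10) [-+-] → (-0.436666, -0.937534, -0.3738)–(-0.898687, -0.475513, -0.3738)  len=0.6534
  (v9,v8,v1) [+-+] → (1.0803, 0, -0.3738)–(0.898687, 0.475513, -0.3738)  len=0.5090

Chained into 1 loop(s):
  loop 1: 10 segments, perimeter = 6.3963
Total perimeter = 6.396


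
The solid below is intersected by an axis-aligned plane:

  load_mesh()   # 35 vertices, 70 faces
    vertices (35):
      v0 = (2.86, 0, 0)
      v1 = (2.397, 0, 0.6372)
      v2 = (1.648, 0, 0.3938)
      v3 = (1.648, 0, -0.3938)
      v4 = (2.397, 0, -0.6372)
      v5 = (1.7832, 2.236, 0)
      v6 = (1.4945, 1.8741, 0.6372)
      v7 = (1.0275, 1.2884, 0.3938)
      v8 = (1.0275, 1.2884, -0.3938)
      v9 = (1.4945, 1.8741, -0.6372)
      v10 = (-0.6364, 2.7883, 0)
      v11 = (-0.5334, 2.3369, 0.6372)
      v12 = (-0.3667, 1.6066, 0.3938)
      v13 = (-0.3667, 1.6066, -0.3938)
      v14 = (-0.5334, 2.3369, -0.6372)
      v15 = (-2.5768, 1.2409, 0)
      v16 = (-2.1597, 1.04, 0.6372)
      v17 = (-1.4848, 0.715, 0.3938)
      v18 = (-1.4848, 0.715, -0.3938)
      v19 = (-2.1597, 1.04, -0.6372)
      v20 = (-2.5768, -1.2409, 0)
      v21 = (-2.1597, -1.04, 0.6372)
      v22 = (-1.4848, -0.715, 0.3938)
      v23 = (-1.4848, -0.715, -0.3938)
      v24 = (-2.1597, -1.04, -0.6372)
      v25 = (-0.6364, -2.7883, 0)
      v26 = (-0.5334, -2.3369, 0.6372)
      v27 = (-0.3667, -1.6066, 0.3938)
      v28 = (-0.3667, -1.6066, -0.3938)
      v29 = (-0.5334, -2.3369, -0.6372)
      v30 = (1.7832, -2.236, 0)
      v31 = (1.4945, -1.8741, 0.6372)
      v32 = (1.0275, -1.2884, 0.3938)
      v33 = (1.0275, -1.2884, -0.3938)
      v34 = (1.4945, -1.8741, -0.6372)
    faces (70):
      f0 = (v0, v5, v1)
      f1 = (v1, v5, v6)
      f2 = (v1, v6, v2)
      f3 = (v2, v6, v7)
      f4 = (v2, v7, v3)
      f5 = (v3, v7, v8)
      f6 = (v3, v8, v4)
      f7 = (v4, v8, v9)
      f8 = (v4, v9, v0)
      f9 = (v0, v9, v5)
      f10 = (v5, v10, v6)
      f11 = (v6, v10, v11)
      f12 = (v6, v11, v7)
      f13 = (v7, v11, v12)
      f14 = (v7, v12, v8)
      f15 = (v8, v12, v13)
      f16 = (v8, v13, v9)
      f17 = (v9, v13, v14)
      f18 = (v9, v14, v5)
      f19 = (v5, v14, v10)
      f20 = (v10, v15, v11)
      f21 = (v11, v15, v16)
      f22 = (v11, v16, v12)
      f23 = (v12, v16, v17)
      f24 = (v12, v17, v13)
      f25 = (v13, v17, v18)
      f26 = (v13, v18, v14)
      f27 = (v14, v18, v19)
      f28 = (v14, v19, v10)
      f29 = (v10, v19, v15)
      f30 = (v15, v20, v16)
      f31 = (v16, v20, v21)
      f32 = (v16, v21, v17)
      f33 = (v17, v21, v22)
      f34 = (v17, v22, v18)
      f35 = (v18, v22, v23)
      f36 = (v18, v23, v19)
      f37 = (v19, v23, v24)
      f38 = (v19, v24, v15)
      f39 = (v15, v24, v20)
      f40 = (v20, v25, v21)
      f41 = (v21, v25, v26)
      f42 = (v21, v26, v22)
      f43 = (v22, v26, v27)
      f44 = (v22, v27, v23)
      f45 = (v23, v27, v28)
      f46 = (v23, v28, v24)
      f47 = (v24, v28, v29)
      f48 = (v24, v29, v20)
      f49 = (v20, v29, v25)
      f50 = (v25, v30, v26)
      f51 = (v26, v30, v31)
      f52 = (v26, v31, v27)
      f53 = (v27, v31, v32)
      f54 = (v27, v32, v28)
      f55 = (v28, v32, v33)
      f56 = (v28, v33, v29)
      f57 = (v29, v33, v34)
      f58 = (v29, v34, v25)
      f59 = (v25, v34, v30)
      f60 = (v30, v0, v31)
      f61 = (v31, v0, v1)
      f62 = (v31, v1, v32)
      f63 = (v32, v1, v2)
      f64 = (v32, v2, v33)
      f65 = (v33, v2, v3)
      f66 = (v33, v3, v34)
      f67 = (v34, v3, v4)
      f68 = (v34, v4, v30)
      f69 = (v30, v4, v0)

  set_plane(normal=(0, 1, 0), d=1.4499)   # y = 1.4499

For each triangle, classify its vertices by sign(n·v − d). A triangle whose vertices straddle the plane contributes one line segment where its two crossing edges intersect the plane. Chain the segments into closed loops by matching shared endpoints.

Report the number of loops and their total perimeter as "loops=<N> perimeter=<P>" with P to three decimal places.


loops=2 perimeter=10.036

Straddling triangles (22 of 70):
  (v0,v5,v1) [-+-] → (2.16177, 1.4499, 0)–(1.99899, 1.4499, 0.224017)  len=0.2769
  (v1,v5,v6) [-++] → (1.99899, 1.4499, 0.224017)–(1.69878, 1.4499, 0.6372)  len=0.5107
  (v1,v6,v2) [-+-] → (1.69878, 1.4499, 0.6372)–(1.52924, 1.4499, 0.582107)  len=0.1783
  (v2,v6,v7) [-+-] → (1.52924, 1.4499, 0.582107)–(1.15627, 1.4499, 0.460915)  len=0.3922
  (v4,v8,v9) [--+] → (1.15627, 1.4499, -0.460915)–(1.69878, 1.4499, -0.6372)  len=0.5704
  (v4,v9,v0) [-+-] → (1.69878, 1.4499, -0.6372)–(1.80358, 1.4499, -0.492971)  len=0.1783
  (v0,v9,v5) [-++] → (1.80358, 1.4499, -0.492971)–(2.16177, 1.4499, 0)  len=0.6094
  (v6,v11,v7) [++-] → (0.787075, 1.4499, 0.431291)–(1.15627, 1.4499, 0.460915)  len=0.3704
  (v7,v11,v12) [-++] → (0.787075, 1.4499, 0.431291)–(0.319884, 1.4499, 0.3938)  len=0.4687
  (v7,v12,v8) [-+-] → (0.319884, 1.4499, 0.3938)–(0.319884, 1.4499, 0.00594041)  len=0.3879
  (v8,v12,v13) [-++] → (0.319884, 1.4499, 0.00594041)–(0.319884, 1.4499, -0.3938)  len=0.3997
  (v8,v13,v9) [-++] → (0.319884, 1.4499, -0.3938)–(1.15627, 1.4499, -0.460915)  len=0.8391
  (v10,v15,v11) [+-+] → (-2.31472, 1.4499, 0)–(-2.18714, 1.4499, 0.12151)  len=0.1762
  (v11,v15,v16) [+--] → (-2.18714, 1.4499, 0.12151)–(-1.64569, 1.4499, 0.6372)  len=0.7477
  (v11,v16,v12) [+-+] → (-1.64569, 1.4499, 0.6372)–(-0.862576, 1.4499, 0.461115)  len=0.8027
  (v12,v16,v17) [+--] → (-0.862576, 1.4499, 0.461115)–(-0.563208, 1.4499, 0.3938)  len=0.3068
  (v12,v17,v13) [+-+] → (-0.563208, 1.4499, 0.3938)–(-0.563208, 1.4499, -0.255378)  len=0.6492
  (v13,v17,v18) [+--] → (-0.563208, 1.4499, -0.255378)–(-0.563208, 1.4499, -0.3938)  len=0.1384
  (v13,v18,v14) [+-+] → (-0.563208, 1.4499, -0.3938)–(-1.05371, 1.4499, -0.504087)  len=0.5027
  (v14,v18,v19) [+--] → (-1.05371, 1.4499, -0.504087)–(-1.64569, 1.4499, -0.6372)  len=0.6068
  (v14,v19,v10) [+-+] → (-1.64569, 1.4499, -0.6372)–(-1.80255, 1.4499, -0.487804)  len=0.2166
  (v10,v19,v15) [+--] → (-1.80255, 1.4499, -0.487804)–(-2.31472, 1.4499, 0)  len=0.7073

Chained into 2 loop(s):
  loop 1: 12 segments, perimeter = 5.1819
  loop 2: 10 segments, perimeter = 4.8545
Total perimeter = 10.036


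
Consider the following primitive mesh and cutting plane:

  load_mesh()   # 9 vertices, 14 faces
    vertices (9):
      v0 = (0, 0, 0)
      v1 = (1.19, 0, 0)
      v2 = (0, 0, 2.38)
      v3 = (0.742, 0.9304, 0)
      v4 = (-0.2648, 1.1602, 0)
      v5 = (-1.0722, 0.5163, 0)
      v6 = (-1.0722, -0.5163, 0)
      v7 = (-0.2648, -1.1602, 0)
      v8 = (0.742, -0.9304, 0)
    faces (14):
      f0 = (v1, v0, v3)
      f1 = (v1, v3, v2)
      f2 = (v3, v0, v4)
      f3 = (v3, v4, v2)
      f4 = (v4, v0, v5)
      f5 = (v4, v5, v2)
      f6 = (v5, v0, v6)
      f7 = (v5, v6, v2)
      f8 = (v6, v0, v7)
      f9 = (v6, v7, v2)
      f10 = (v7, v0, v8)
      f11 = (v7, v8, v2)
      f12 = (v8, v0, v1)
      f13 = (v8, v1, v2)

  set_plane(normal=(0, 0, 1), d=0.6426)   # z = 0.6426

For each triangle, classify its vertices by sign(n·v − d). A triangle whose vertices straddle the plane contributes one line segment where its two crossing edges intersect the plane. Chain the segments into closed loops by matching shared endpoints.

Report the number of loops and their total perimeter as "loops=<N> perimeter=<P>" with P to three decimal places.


Straddling triangles (7 of 14):
  (v1,v3,v2) [--+] → (0.54166, 0.679192, 0.6426)–(0.8687, 0, 0.6426)  len=0.7538
  (v3,v4,v2) [--+] → (-0.193304, 0.846946, 0.6426)–(0.54166, 0.679192, 0.6426)  len=0.7539
  (v4,v5,v2) [--+] → (-0.782706, 0.376899, 0.6426)–(-0.193304, 0.846946, 0.6426)  len=0.7539
  (v5,v6,v2) [--+] → (-0.782706, -0.376899, 0.6426)–(-0.782706, 0.376899, 0.6426)  len=0.7538
  (v6,v7,v2) [--+] → (-0.193304, -0.846946, 0.6426)–(-0.782706, -0.376899, 0.6426)  len=0.7539
  (v7,v8,v2) [--+] → (0.54166, -0.679192, 0.6426)–(-0.193304, -0.846946, 0.6426)  len=0.7539
  (v8,v1,v2) [--+] → (0.8687, 0, 0.6426)–(0.54166, -0.679192, 0.6426)  len=0.7538

Chained into 1 loop(s):
  loop 1: 7 segments, perimeter = 5.2770
Total perimeter = 5.277

loops=1 perimeter=5.277


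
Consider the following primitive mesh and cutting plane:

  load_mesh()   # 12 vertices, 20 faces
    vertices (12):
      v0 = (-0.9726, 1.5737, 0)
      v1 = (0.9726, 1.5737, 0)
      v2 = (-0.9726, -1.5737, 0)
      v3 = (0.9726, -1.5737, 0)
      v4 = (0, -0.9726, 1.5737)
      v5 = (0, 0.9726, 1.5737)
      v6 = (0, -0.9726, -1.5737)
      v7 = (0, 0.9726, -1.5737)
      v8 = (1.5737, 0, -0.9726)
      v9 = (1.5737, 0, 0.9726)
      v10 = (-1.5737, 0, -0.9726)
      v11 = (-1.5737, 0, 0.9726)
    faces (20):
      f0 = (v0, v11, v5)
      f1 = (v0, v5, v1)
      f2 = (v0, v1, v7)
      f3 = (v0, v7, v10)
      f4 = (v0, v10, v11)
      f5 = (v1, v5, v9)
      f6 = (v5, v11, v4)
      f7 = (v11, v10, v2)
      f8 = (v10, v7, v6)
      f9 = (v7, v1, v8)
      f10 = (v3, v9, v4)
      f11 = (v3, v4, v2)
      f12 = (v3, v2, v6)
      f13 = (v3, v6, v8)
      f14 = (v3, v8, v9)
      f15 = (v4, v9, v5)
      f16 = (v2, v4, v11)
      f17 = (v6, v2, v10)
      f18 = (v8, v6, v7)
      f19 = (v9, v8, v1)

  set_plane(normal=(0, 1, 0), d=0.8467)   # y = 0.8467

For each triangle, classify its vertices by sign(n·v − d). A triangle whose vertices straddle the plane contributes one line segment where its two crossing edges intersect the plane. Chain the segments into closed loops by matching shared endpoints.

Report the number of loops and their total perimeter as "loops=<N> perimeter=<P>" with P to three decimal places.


loops=1 perimeter=8.590

Straddling triangles (10 of 20):
  (v0,v11,v5) [+-+] → (-1.25029, 0.8467, 0.449311)–(-0.20371, 0.8467, 1.49589)  len=1.4801
  (v0,v7,v10) [++-] → (-0.20371, 0.8467, -1.49589)–(-1.25029, 0.8467, -0.449311)  len=1.4801
  (v0,v10,v11) [+--] → (-1.25029, 0.8467, -0.449311)–(-1.25029, 0.8467, 0.449311)  len=0.8986
  (v1,v5,v9) [++-] → (0.20371, 0.8467, 1.49589)–(1.25029, 0.8467, 0.449311)  len=1.4801
  (v5,v11,v4) [+--] → (-0.20371, 0.8467, 1.49589)–(0, 0.8467, 1.5737)  len=0.2181
  (v10,v7,v6) [-+-] → (-0.20371, 0.8467, -1.49589)–(0, 0.8467, -1.5737)  len=0.2181
  (v7,v1,v8) [++-] → (1.25029, 0.8467, -0.449311)–(0.20371, 0.8467, -1.49589)  len=1.4801
  (v4,v9,v5) [--+] → (0.20371, 0.8467, 1.49589)–(0, 0.8467, 1.5737)  len=0.2181
  (v8,v6,v7) [--+] → (0, 0.8467, -1.5737)–(0.20371, 0.8467, -1.49589)  len=0.2181
  (v9,v8,v1) [--+] → (1.25029, 0.8467, -0.449311)–(1.25029, 0.8467, 0.449311)  len=0.8986

Chained into 1 loop(s):
  loop 1: 10 segments, perimeter = 8.5898
Total perimeter = 8.590


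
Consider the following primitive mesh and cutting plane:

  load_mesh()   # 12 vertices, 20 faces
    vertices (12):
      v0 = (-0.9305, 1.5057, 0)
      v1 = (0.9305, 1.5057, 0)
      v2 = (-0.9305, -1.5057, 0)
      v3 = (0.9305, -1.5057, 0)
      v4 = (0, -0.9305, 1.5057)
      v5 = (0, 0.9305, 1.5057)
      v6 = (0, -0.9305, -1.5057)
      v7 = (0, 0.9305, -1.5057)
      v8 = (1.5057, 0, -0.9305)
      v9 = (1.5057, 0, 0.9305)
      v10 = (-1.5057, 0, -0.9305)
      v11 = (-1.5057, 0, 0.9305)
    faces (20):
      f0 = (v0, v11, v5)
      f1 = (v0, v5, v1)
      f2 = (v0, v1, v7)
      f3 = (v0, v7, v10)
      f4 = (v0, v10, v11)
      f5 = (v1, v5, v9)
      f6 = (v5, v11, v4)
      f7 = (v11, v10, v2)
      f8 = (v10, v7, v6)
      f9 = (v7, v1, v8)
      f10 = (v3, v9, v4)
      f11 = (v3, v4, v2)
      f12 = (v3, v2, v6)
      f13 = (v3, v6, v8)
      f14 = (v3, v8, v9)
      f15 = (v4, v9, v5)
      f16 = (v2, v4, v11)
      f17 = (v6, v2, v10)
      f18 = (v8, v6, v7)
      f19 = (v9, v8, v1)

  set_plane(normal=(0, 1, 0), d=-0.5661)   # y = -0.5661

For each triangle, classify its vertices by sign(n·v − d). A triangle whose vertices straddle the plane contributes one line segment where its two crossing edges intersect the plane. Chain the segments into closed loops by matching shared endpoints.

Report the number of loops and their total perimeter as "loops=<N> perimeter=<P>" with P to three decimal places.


Straddling triangles (10 of 20):
  (v5,v11,v4) [++-] → (-0.589658, -0.5661, 1.28044)–(0, -0.5661, 1.5057)  len=0.6312
  (v11,v10,v2) [++-] → (-1.28944, -0.5661, -0.580659)–(-1.28944, -0.5661, 0.580659)  len=1.1613
  (v10,v7,v6) [++-] → (0, -0.5661, -1.5057)–(-0.589658, -0.5661, -1.28044)  len=0.6312
  (v3,v9,v4) [-+-] → (1.28944, -0.5661, 0.580659)–(0.589658, -0.5661, 1.28044)  len=0.9896
  (v3,v6,v8) [--+] → (0.589658, -0.5661, -1.28044)–(1.28944, -0.5661, -0.580659)  len=0.9896
  (v3,v8,v9) [-++] → (1.28944, -0.5661, -0.580659)–(1.28944, -0.5661, 0.580659)  len=1.1613
  (v4,v9,v5) [-++] → (0.589658, -0.5661, 1.28044)–(0, -0.5661, 1.5057)  len=0.6312
  (v2,v4,v11) [--+] → (-0.589658, -0.5661, 1.28044)–(-1.28944, -0.5661, 0.580659)  len=0.9896
  (v6,v2,v10) [--+] → (-1.28944, -0.5661, -0.580659)–(-0.589658, -0.5661, -1.28044)  len=0.9896
  (v8,v6,v7) [+-+] → (0.589658, -0.5661, -1.28044)–(0, -0.5661, -1.5057)  len=0.6312

Chained into 1 loop(s):
  loop 1: 10 segments, perimeter = 8.8061
Total perimeter = 8.806

loops=1 perimeter=8.806


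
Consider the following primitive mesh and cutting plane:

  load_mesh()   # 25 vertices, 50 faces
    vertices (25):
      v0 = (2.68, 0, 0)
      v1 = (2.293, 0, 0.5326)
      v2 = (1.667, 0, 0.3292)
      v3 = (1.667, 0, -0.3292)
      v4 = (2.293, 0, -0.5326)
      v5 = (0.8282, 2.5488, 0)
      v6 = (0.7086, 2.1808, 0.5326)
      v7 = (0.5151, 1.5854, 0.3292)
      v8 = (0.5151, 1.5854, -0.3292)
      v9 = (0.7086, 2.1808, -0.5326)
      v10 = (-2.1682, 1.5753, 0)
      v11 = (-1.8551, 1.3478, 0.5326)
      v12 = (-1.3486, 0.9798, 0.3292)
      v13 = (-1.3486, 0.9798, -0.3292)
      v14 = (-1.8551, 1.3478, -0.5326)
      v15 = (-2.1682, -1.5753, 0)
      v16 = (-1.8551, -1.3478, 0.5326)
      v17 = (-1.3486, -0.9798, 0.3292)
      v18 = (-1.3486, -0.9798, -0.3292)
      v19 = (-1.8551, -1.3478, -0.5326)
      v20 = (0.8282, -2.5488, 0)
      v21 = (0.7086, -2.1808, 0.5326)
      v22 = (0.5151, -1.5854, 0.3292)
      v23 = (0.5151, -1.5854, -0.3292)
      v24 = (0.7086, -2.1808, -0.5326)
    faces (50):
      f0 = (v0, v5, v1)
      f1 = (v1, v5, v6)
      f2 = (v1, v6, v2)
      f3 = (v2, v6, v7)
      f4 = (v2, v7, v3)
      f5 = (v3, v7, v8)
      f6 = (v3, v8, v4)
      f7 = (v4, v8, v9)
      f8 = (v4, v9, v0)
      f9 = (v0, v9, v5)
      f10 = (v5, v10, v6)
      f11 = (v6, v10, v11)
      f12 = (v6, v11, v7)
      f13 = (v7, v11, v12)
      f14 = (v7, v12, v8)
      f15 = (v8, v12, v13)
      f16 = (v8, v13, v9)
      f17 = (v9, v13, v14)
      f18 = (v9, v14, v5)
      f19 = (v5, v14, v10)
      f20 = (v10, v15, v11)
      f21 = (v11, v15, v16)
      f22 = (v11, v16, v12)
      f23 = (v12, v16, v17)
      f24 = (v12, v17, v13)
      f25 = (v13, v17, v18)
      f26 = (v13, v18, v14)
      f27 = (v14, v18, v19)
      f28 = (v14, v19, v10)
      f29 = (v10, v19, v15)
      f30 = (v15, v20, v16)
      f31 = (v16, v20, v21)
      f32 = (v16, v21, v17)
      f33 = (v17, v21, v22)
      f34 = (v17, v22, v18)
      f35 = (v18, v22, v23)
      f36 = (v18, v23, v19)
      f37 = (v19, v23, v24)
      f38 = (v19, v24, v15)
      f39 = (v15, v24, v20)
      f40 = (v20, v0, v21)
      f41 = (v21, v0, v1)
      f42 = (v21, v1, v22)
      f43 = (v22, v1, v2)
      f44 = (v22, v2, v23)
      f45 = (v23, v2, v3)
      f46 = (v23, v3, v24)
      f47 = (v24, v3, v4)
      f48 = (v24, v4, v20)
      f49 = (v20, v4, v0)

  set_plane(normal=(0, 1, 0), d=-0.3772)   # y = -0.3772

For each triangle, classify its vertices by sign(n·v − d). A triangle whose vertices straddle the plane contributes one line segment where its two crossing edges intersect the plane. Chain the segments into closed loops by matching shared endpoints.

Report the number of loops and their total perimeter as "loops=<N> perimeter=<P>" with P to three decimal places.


Straddling triangles (20 of 50):
  (v10,v15,v11) [+-+] → (-2.1682, -0.3772, 0)–(-2.03987, -0.3772, 0.218298)  len=0.2532
  (v11,v15,v16) [+--] → (-2.03987, -0.3772, 0.218298)–(-1.8551, -0.3772, 0.5326)  len=0.3646
  (v11,v16,v12) [+-+] → (-1.8551, -0.3772, 0.5326)–(-1.64389, -0.3772, 0.447783)  len=0.2276
  (v12,v16,v17) [+--] → (-1.64389, -0.3772, 0.447783)–(-1.3486, -0.3772, 0.3292)  len=0.3182
  (v12,v17,v13) [+-+] → (-1.3486, -0.3772, 0.3292)–(-1.3486, -0.3772, 0.126734)  len=0.2025
  (v13,v17,v18) [+--] → (-1.3486, -0.3772, 0.126734)–(-1.3486, -0.3772, -0.3292)  len=0.4559
  (v13,v18,v14) [+-+] → (-1.3486, -0.3772, -0.3292)–(-1.47973, -0.3772, -0.381859)  len=0.1413
  (v14,v18,v19) [+--] → (-1.47973, -0.3772, -0.381859)–(-1.8551, -0.3772, -0.5326)  len=0.4045
  (v14,v19,v10) [+-+] → (-1.8551, -0.3772, -0.5326)–(-1.95906, -0.3772, -0.355753)  len=0.2051
  (v10,v19,v15) [+--] → (-1.95906, -0.3772, -0.355753)–(-2.1682, -0.3772, 0)  len=0.4127
  (v20,v0,v21) [-+-] → (2.40595, -0.3772, 0)–(2.33902, -0.3772, 0.0921207)  len=0.1139
  (v21,v0,v1) [-++] → (2.33902, -0.3772, 0.0921207)–(2.01896, -0.3772, 0.5326)  len=0.5445
  (v21,v1,v22) [-+-] → (2.01896, -0.3772, 0.5326)–(1.87, -0.3772, 0.484207)  len=0.1566
  (v22,v1,v2) [-++] → (1.87, -0.3772, 0.484207)–(1.39294, -0.3772, 0.3292)  len=0.5016
  (v22,v2,v23) [-+-] → (1.39294, -0.3772, 0.3292)–(1.39294, -0.3772, 0.172553)  len=0.1566
  (v23,v2,v3) [-++] → (1.39294, -0.3772, 0.172553)–(1.39294, -0.3772, -0.3292)  len=0.5018
  (v23,v3,v24) [-+-] → (1.39294, -0.3772, -0.3292)–(1.50123, -0.3772, -0.364381)  len=0.1139
  (v24,v3,v4) [-++] → (1.50123, -0.3772, -0.364381)–(2.01896, -0.3772, -0.5326)  len=0.5444
  (v24,v4,v20) [-+-] → (2.01896, -0.3772, -0.5326)–(2.07622, -0.3772, -0.45378)  len=0.0974
  (v20,v4,v0) [-++] → (2.07622, -0.3772, -0.45378)–(2.40595, -0.3772, 0)  len=0.5609

Chained into 2 loop(s):
  loop 1: 10 segments, perimeter = 2.9857
  loop 2: 10 segments, perimeter = 3.2916
Total perimeter = 6.277

loops=2 perimeter=6.277


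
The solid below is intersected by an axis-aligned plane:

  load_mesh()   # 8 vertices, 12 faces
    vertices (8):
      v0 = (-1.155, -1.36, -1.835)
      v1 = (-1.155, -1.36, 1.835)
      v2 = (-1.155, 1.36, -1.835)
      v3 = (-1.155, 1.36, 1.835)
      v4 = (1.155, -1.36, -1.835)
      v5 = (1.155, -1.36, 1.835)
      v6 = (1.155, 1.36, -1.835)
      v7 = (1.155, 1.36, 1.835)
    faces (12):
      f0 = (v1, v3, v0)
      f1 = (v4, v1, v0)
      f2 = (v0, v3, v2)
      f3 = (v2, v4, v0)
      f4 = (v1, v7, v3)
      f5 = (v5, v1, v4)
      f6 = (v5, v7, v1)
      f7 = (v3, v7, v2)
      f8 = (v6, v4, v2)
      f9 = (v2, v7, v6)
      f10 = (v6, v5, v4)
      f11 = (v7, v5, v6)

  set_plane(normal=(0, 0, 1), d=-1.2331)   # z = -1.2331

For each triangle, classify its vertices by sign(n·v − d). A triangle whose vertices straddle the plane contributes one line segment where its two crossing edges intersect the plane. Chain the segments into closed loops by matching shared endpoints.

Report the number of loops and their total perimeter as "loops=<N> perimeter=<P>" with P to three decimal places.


Straddling triangles (8 of 12):
  (v1,v3,v0) [++-] → (-1.155, -0.913905, -1.2331)–(-1.155, -1.36, -1.2331)  len=0.4461
  (v4,v1,v0) [-+-] → (0.776147, -1.36, -1.2331)–(-1.155, -1.36, -1.2331)  len=1.9311
  (v0,v3,v2) [-+-] → (-1.155, -0.913905, -1.2331)–(-1.155, 1.36, -1.2331)  len=2.2739
  (v5,v1,v4) [++-] → (0.776147, -1.36, -1.2331)–(1.155, -1.36, -1.2331)  len=0.3789
  (v3,v7,v2) [++-] → (-0.776147, 1.36, -1.2331)–(-1.155, 1.36, -1.2331)  len=0.3789
  (v2,v7,v6) [-+-] → (-0.776147, 1.36, -1.2331)–(1.155, 1.36, -1.2331)  len=1.9311
  (v6,v5,v4) [-+-] → (1.155, 0.913905, -1.2331)–(1.155, -1.36, -1.2331)  len=2.2739
  (v7,v5,v6) [++-] → (1.155, 0.913905, -1.2331)–(1.155, 1.36, -1.2331)  len=0.4461

Chained into 1 loop(s):
  loop 1: 8 segments, perimeter = 10.0600
Total perimeter = 10.060

loops=1 perimeter=10.060
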